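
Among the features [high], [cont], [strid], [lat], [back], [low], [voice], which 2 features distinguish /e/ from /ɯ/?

/e/ is the mid front unrounded tense vowel and /ɯ/ is the high back unrounded vowel. Both are [+continuant], [−strident], [−lateral], [−low], [+voice]. /e/ is [−high] while /ɯ/ is [+high]; /e/ is [−back] while /ɯ/ is [+back], so the distinguishing features are [high], [back].

[high], [back]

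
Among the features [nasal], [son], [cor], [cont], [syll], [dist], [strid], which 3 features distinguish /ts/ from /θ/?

[continuant], [strident], [distributed]

/ts/ (voiceless alveolar affricate) and /θ/ (voiceless dental fricative) agree on [−nasal], [−sonorant], [+coronal], [−syllabic]. They differ on [continuant] (/ts/ [−], /θ/ [+]), [strident] (/ts/ [+], /θ/ [−]), [distributed] (/ts/ [−], /θ/ [+]).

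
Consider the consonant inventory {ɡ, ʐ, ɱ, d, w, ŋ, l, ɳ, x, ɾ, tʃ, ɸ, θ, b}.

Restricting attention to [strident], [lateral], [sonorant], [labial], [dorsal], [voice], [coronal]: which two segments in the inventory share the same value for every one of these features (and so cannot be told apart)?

Both /ɳ/ and /ɾ/ are [−strident], [−lateral], [+sonorant], [−labial], [−dorsal], [+voice], [+coronal]. Since the list omits [nasal] and [anterior] — which do distinguish the retroflex nasal from the alveolar tap — this pair collapses; all other pairs remain distinct.

ɳ, ɾ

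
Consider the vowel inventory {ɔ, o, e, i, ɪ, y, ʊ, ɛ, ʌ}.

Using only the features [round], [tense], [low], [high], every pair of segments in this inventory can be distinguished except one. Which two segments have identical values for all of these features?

Both /ɛ/ and /ʌ/ are [−round], [−tense], [−low], [−high]. Since the list omits [back] — which does distinguish the mid front unrounded lax vowel from the mid back unrounded lax vowel — this pair collapses; all other pairs remain distinct.

ɛ, ʌ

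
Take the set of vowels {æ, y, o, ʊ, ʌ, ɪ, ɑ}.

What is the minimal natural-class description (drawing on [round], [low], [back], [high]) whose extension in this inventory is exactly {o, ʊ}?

Every target segment is [+back], [+round]; each remaining inventory member fails at least one of these. Each conjunct is needed — [+round] alone would also admit /y/; [+back] alone would also admit /ʌ, ɑ/ — and no other single listed feature has exactly this extension, so two is the minimum.

[+back, +round]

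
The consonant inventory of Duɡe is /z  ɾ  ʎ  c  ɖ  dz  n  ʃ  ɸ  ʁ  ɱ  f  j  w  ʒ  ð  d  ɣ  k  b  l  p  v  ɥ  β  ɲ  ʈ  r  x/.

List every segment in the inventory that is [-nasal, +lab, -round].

Checking each segment against [-nasal], [+labial], [-round]: /ɸ/ (voiceless bilabial fricative), /f/ (voiceless labiodental fricative), /b/ (voiced bilabial stop), /p/ (voiceless bilabial stop), /v/ (voiced labiodental fricative), /β/ (voiced bilabial fricative) satisfy every feature; every other segment in the inventory fails at least one.

ɸ, f, b, p, v, β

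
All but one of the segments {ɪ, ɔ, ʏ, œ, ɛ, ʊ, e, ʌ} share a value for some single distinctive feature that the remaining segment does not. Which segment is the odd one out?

e

/ɔ, ʊ, ʌ, ʏ, œ, ɪ, ɛ/ are all [-tense], but /e/ (mid front unrounded tense vowel) is [+tense]. No other single segment can be removed to leave a set sharing one feature value that the removed segment lacks, so /e/ is the odd one out.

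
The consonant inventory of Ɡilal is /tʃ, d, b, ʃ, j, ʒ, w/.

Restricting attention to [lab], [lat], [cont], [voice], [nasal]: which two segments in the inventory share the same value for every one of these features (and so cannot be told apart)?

/j/ (palatal glide) and /ʒ/ (voiced postalveolar fricative) are both [−labial], [−lateral], [+continuant], [+voice], [−nasal], so none of the listed features separates them. (They do differ in [sonorant], [strident] and [dorsal], which are not among the given features.) Every other pair in the inventory differs on at least one listed feature.

j, ʒ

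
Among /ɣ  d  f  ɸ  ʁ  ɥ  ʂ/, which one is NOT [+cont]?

/d/ is the voiced alveolar stop, which is [-continuant]; the rest — /ɣ, ɸ, ʂ, ɥ, ʁ, f/ — are [+continuant].

d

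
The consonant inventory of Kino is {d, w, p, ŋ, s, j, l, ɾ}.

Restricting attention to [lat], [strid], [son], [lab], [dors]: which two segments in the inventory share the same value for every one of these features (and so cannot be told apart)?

On the given features, /ŋ/ and /j/ have an identical profile: [−lateral], [−strident], [+sonorant], [−labial], [+dorsal]. No other two segments in the inventory coincide on all 5 features. (They do differ in [nasal], [continuant] and [back], which are not among the given features.)

ŋ, j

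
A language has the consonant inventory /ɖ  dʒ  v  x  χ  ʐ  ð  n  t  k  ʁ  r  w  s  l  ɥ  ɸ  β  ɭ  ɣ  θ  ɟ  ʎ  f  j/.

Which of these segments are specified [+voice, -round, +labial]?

Checking each segment against [+voice], [-round], [+labial]: /v/ (voiced labiodental fricative), /β/ (voiced bilabial fricative) satisfy every feature; every other segment in the inventory fails at least one.

v, β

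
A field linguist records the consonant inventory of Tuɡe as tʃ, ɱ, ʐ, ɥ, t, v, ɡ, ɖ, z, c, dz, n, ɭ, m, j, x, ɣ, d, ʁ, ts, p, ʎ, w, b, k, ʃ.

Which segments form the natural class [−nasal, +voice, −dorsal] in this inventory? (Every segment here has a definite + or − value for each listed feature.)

ʐ, v, ɖ, z, dz, ɭ, d, b

The [−nasal] segments are /tʃ, ʐ, ɥ, t, v, ɡ, ɖ, z, c, dz, ɭ, j, x, ɣ, d, ʁ, ts, p, ʎ, w, b, k, ʃ/.
Of those, [+voice] gives /ʐ, ɥ, v, ɡ, ɖ, z, dz, ɭ, j, ɣ, d, ʁ, ʎ, w, b/.
Then [−dorsal] leaves /ʐ, v, ɖ, z, dz, ɭ, d, b/.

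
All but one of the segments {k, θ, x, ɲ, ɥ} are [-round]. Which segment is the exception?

ɥ

/ɥ/ is the labial-palatal glide, which is [+round]; the rest — /ɲ, k, θ, x/ — are [-round].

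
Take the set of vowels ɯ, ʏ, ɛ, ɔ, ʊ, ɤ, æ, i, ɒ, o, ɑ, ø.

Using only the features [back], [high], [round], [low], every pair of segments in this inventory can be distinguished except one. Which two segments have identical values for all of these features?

o, ɔ

On the given features, /o/ and /ɔ/ have an identical profile: [+back], [-high], [+round], [-low]. No other two segments in the inventory coincide on all 4 features. (They do differ in [tense], which is not among the given features.)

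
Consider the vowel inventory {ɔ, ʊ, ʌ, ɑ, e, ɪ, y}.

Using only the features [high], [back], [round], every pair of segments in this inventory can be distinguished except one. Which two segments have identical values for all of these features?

Both /ʌ/ and /ɑ/ are [−high], [+back], [−round]. Since the list omits [low] — which does distinguish the mid back unrounded lax vowel from the low back unrounded vowel — this pair collapses; all other pairs remain distinct.

ʌ, ɑ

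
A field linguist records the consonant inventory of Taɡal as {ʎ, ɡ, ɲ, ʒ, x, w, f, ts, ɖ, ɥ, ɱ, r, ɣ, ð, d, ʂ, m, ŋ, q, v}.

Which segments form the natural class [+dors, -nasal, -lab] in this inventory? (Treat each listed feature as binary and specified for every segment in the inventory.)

Checking each segment against [+dorsal], [-nasal], [-labial]: /ʎ/ (palatal lateral approximant), /ɡ/ (voiced velar stop), /x/ (voiceless velar fricative), /ɣ/ (voiced velar fricative), /q/ (voiceless uvular stop) satisfy every feature; every other segment in the inventory fails at least one.

ʎ, ɡ, x, ɣ, q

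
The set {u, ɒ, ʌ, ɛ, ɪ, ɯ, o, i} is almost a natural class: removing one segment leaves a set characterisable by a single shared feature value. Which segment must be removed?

The remaining segments after removing /ɒ/ share [−low]; /ɒ/ (low back rounded vowel) is [+low]. For every other candidate removal, the leftover set fails to share any single feature value that the removed segment lacks.

ɒ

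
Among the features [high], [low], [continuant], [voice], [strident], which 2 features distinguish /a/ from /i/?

/a/ (low unrounded vowel) and /i/ (high front unrounded tense vowel) agree on [+continuant], [+voice], [−strident]. They differ on [high] (/a/ [−], /i/ [+]), [low] (/a/ [+], /i/ [−]).

[high], [low]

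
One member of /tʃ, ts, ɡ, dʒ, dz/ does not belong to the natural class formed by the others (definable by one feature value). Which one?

ɡ

/tʃ, dz, dʒ, ts/ are all [+delayed release], but /ɡ/ (voiced velar stop) is [-delayed release]. No other single segment can be removed to leave a set sharing one feature value that the removed segment lacks, so /ɡ/ is the odd one out.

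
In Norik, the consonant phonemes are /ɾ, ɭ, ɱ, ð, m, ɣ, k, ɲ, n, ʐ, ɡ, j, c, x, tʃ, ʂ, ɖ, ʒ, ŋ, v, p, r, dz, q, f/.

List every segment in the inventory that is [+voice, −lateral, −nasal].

ɾ, ð, ɣ, ʐ, ɡ, j, ɖ, ʒ, v, r, dz

The [+voice] segments are /ɾ, ɭ, ɱ, ð, m, ɣ, ɲ, n, ʐ, ɡ, j, ɖ, ʒ, ŋ, v, r, dz/.
Intersecting with [−lateral] gives /ɾ, ɱ, ð, m, ɣ, ɲ, n, ʐ, ɡ, j, ɖ, ʒ, ŋ, v, r, dz/.
Of those, [−nasal] leaves /ɾ, ð, ɣ, ʐ, ɡ, j, ɖ, ʒ, v, r, dz/.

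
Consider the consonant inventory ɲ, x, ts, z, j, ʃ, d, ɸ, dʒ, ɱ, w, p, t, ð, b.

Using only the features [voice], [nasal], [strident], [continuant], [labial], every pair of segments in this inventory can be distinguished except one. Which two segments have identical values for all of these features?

On the given features, /j/ and /ð/ have an identical profile: [+voice], [−nasal], [−strident], [+continuant], [−labial]. No other two segments in the inventory coincide on all 5 features. (They do differ in [sonorant] and [dorsal], which are not among the given features.)

j, ð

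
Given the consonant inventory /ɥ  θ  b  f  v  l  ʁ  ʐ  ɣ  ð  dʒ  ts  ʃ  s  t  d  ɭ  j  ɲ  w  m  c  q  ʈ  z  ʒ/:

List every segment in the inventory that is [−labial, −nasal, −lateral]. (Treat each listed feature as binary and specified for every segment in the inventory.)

θ, ʁ, ʐ, ɣ, ð, dʒ, ts, ʃ, s, t, d, j, c, q, ʈ, z, ʒ

Among the inventory, the [−labial] segments are /θ, l, ʁ, ʐ, ɣ, ð, dʒ, ts, ʃ, s, t, d, ɭ, j, ɲ, c, q, ʈ, z, ʒ/.
Of those, [−nasal] gives /θ, l, ʁ, ʐ, ɣ, ð, dʒ, ts, ʃ, s, t, d, ɭ, j, c, q, ʈ, z, ʒ/.
Within that set, [−lateral] leaves /θ, ʁ, ʐ, ɣ, ð, dʒ, ts, ʃ, s, t, d, j, c, q, ʈ, z, ʒ/.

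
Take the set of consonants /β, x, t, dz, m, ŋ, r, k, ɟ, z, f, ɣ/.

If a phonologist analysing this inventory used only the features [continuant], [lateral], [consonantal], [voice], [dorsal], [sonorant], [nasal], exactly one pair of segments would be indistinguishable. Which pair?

β, z

Both /β/ and /z/ are [+continuant], [−lateral], [+consonantal], [+voice], [−dorsal], [−sonorant], [−nasal]. Since the list omits [strident], [labial] and [coronal] — which do distinguish the voiced bilabial fricative from the voiced alveolar fricative — this pair collapses; all other pairs remain distinct.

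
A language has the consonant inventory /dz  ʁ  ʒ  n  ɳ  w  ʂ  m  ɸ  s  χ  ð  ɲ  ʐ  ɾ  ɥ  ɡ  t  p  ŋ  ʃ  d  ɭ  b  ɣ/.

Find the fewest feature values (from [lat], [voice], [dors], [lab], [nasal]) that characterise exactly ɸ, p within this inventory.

/ɸ, p/ are all [−voice], [+labial], and no other segment in the inventory matches both values. Dropping any one of them over-generates: [+labial] alone would also admit /w, m, ɥ, b/; [−voice] alone would also admit /ʂ, s, χ, t, …/. No other single listed feature picks out exactly this set either, so fewer than two features will not do.

[−voice, +lab]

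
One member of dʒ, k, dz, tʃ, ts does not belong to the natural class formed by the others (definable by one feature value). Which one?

/dʒ, tʃ, dz, ts/ are all [+delayed release], but /k/ (voiceless velar stop) is [−delayed release]. No other single segment can be removed to leave a set sharing one feature value that the removed segment lacks, so /k/ is the odd one out.

k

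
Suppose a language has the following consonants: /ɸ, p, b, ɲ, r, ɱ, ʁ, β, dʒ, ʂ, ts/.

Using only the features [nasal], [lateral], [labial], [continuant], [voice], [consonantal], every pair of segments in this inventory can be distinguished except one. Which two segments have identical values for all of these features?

ʁ, r

/ʁ/ (voiced uvular fricative) and /r/ (alveolar trill) are both [-nasal], [-lateral], [-labial], [+continuant], [+voice], [+consonantal], so none of the listed features separates them. (They do differ in [coronal] and [dorsal], which are not among the given features.) Every other pair in the inventory differs on at least one listed feature.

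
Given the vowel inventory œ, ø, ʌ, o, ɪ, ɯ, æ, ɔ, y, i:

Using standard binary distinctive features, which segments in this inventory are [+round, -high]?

Eliminate segments failing any feature: /ʌ, ɪ, ɯ, æ, i/ are [-round]; /y/ is [+high]. The remaining /œ, ø, o, ɔ/ satisfy [+round], [-high].

œ, ø, o, ɔ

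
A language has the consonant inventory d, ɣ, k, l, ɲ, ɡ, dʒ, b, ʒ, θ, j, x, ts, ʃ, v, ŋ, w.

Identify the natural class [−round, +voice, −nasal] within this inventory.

d, ɣ, l, ɡ, dʒ, b, ʒ, j, v

Among the inventory, the [−round] segments are /d, ɣ, k, l, ɲ, ɡ, dʒ, b, ʒ, θ, j, x, ts, ʃ, v, ŋ/.
Intersecting with [+voice] gives /d, ɣ, l, ɲ, ɡ, dʒ, b, ʒ, j, v, ŋ/.
Then [−nasal] leaves /d, ɣ, l, ɡ, dʒ, b, ʒ, j, v/.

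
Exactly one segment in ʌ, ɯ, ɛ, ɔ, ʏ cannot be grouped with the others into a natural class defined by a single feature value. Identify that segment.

[tense] groups all but one: /ʌ, ɔ, ɛ, ʏ/ share [−tense] while /ɯ/ (high back unrounded vowel) alone is [+tense]. Removing any other segment would not leave a single-feature class that excludes it.

ɯ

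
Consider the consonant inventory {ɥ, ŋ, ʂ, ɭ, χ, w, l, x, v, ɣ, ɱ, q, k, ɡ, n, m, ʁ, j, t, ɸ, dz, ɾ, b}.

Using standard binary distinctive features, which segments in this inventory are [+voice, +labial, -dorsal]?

Checking each segment against [+voice], [+labial], [-dorsal]: /v/ (voiced labiodental fricative), /ɱ/ (labiodental nasal), /m/ (bilabial nasal), /b/ (voiced bilabial stop) satisfy every feature; every other segment in the inventory fails at least one.

v, ɱ, m, b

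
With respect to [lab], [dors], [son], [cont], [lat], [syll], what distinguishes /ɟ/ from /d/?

[dorsal]

/ɟ/ (voiced palatal stop) and /d/ (voiced alveolar stop) agree on [−labial], [−sonorant], [−continuant], [−lateral], [−syllabic]. They differ on [dorsal] (/ɟ/ [+], /d/ [−]).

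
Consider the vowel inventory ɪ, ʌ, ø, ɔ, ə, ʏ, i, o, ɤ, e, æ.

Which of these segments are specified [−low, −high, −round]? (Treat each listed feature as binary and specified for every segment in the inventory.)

Among the inventory, the [−low] segments are /ɪ, ʌ, ø, ɔ, ə, ʏ, i, o, ɤ, e/.
Intersecting with [−high] gives /ʌ, ø, ɔ, ə, o, ɤ, e/.
Among these, [−round] leaves /ʌ, ə, ɤ, e/.

ʌ, ə, ɤ, e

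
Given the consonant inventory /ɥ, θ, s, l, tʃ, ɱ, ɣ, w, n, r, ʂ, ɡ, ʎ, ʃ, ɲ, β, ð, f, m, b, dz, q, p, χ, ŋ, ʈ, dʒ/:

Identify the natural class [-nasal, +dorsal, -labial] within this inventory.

ɣ, ɡ, ʎ, q, χ

The [-nasal] segments are /ɥ, θ, s, l, tʃ, ɣ, w, r, ʂ, ɡ, ʎ, ʃ, β, ð, f, b, dz, q, p, χ, ʈ, dʒ/.
Of those, [+dorsal] gives /ɥ, ɣ, w, ɡ, ʎ, q, χ/.
Among these, [-labial] leaves /ɣ, ɡ, ʎ, q, χ/.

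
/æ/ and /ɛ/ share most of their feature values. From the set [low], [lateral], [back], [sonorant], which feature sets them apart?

[low]

The two segments share [-lateral], [-back], [+sonorant]. The only feature from the list on which they differ: /æ/ is [+low] while /ɛ/ is [-low].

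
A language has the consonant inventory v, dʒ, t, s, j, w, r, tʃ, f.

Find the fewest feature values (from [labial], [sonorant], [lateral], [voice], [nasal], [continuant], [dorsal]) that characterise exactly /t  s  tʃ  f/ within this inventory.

[-voice]

The target set is precisely the extension of [-voice] in this inventory.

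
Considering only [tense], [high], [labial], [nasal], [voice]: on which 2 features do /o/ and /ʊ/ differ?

[high], [tense]

/o/ (mid back rounded tense vowel) and /ʊ/ (high back rounded lax vowel) agree on [+labial], [-nasal], [+voice]. They differ on [high] (/o/ [-], /ʊ/ [+]), [tense] (/o/ [+], /ʊ/ [-]).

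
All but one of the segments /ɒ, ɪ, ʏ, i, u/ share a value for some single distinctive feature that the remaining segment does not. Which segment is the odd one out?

[high] (equivalently [low]) groups all but one: /ʏ, i, ɪ, u/ share [+high] while /ɒ/ (low back rounded vowel) alone is [−high]. Removing any other segment would not leave a single-feature class that excludes it.

ɒ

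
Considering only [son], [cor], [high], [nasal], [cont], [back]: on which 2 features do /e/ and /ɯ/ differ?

The two segments share [+sonorant], [−coronal], [−nasal], [+continuant]. The only features from the list on which they differ: /e/ is [−high] while /ɯ/ is [+high]; /e/ is [−back] while /ɯ/ is [+back].

[high], [back]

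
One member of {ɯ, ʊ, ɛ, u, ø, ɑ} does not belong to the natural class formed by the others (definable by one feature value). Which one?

ɑ

[low] groups all but one: /ʊ, ø, ɯ, ɛ, u/ share [-low] while /ɑ/ (low back unrounded vowel) alone is [+low]. Removing any other segment would not leave a single-feature class that excludes it.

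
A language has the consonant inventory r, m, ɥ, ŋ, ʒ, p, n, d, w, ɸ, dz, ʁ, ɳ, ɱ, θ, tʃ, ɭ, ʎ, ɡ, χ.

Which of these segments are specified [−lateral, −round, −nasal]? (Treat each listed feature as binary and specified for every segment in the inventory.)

r, ʒ, p, d, ɸ, dz, ʁ, θ, tʃ, ɡ, χ

Eliminate segments failing any feature: /m, ŋ, n, ɳ, ɱ/ are [+nasal]; /ɥ, w/ are [+round]; /ɭ, ʎ/ are [+lateral]. The remaining /r, ʒ, p, d, ɸ, dz, ʁ, θ, tʃ, ɡ, χ/ satisfy [−lateral], [−round], [−nasal].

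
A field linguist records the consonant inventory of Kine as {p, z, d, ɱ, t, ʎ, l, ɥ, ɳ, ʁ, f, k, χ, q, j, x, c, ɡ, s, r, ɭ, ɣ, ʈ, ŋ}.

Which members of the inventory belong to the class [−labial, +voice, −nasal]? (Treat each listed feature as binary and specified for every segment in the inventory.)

z, d, ʎ, l, ʁ, j, ɡ, r, ɭ, ɣ

Checking each segment against [−labial], [+voice], [−nasal]: /z/ (voiced alveolar fricative), /d/ (voiced alveolar stop), /ʎ/ (palatal lateral approximant), /l/ (alveolar lateral approximant), /ʁ/ (voiced uvular fricative), /j/ (palatal glide), among others, satisfy every feature; every other segment in the inventory fails at least one.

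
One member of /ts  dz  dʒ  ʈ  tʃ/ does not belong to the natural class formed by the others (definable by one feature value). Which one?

/tʃ, dʒ, ts, dz/ are all [+delayed release], but /ʈ/ (voiceless retroflex stop) is [-delayed release]. No other single segment can be removed to leave a set sharing one feature value that the removed segment lacks, so /ʈ/ is the odd one out.

ʈ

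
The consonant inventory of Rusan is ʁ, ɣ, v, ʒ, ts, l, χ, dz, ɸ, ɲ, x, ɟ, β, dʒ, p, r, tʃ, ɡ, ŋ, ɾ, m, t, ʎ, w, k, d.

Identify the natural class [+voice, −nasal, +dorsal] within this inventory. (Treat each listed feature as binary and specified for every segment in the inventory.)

Checking each segment against [+voice], [−nasal], [+dorsal]: /ʁ/ (voiced uvular fricative), /ɣ/ (voiced velar fricative), /ɟ/ (voiced palatal stop), /ɡ/ (voiced velar stop), /ʎ/ (palatal lateral approximant), /w/ (labial-velar glide) satisfy every feature; every other segment in the inventory fails at least one.

ʁ, ɣ, ɟ, ɡ, ʎ, w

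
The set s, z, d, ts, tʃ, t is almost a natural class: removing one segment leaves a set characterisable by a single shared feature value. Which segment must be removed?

tʃ

/ts, d, t, s, z/ are all [-distributed], but /tʃ/ (voiceless postalveolar affricate) is [+distributed]. No other single segment can be removed to leave a set sharing one feature value that the removed segment lacks, so /tʃ/ is the odd one out.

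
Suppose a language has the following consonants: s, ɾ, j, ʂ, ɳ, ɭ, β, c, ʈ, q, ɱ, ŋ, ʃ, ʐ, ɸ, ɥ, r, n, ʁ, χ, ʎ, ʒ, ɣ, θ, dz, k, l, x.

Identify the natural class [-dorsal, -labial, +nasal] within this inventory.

Eliminate segments failing any feature: /s, ɾ, ʂ, ɭ, ʈ, ʃ, ʐ, r, ʒ, θ, dz, l/ are [-nasal]; /j, c, q, ŋ, ɥ, ʁ, χ, ʎ, ɣ, k, x/ are [+dorsal]; /β, ɱ, ɸ/ are [+labial]. The remaining /ɳ, n/ satisfy [-dorsal], [-labial], [+nasal].

ɳ, n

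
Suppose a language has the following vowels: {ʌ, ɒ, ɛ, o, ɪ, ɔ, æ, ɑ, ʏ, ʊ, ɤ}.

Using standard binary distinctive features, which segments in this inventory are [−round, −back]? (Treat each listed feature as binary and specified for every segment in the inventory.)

Among the inventory, the [−round] segments are /ʌ, ɛ, ɪ, æ, ɑ, ɤ/.
Then [−back] leaves /ɛ, ɪ, æ/.

ɛ, ɪ, æ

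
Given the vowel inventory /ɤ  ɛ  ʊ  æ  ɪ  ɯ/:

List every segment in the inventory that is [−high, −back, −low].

ɛ

Among the inventory, the [−high] segments are /ɤ, ɛ, æ/.
Among these, [−back] gives /ɛ, æ/.
Among these, [−low] leaves /ɛ/.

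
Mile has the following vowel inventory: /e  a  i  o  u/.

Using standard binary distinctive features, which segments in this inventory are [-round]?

The feature [round] marks segments produced with lip rounding. In this inventory /e, a, i/ lack that property, so they are [-round]; /o, u/ are [+round].

e, a, i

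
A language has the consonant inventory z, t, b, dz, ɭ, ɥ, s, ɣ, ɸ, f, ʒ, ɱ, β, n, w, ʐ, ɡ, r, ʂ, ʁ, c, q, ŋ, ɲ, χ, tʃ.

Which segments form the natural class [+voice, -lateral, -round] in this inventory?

First, the [+voice] segments are /z, b, dz, ɭ, ɥ, ɣ, ʒ, ɱ, β, n, w, ʐ, ɡ, r, ʁ, ŋ, ɲ/.
Within that set, [-lateral] gives /z, b, dz, ɥ, ɣ, ʒ, ɱ, β, n, w, ʐ, ɡ, r, ʁ, ŋ, ɲ/.
Of those, [-round] leaves /z, b, dz, ɣ, ʒ, ɱ, β, n, ʐ, ɡ, r, ʁ, ŋ, ɲ/.

z, b, dz, ɣ, ʒ, ɱ, β, n, ʐ, ɡ, r, ʁ, ŋ, ɲ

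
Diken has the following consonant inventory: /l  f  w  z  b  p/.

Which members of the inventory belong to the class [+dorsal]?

The feature [dorsal] marks segments articulated with the tongue body. In this inventory /w/ has that property, so it is [+dorsal]; /l, f, z, b, p/ are [−dorsal].

w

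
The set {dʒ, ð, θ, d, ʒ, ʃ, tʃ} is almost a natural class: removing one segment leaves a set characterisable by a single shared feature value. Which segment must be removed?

d

[distributed] groups all but one: /ʃ, ʒ, dʒ, ð, θ, tʃ/ share [+distributed] while /d/ (voiced alveolar stop) alone is [-distributed]. Removing any other segment would not leave a single-feature class that excludes it.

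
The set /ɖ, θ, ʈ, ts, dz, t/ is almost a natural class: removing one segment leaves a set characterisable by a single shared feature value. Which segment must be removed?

θ

The remaining segments after removing /θ/ share [−continuant]; /θ/ (voiceless dental fricative) is [+continuant]. For every other candidate removal, the leftover set fails to share any single feature value that the removed segment lacks.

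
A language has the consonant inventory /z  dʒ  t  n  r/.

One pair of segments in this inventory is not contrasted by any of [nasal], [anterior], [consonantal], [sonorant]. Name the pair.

Both /z/ and /t/ are [−nasal], [+anterior], [+consonantal], [−sonorant]. Since the list omits [voice], [continuant] and [strident] — which do distinguish the voiced alveolar fricative from the voiceless alveolar stop — this pair collapses; all other pairs remain distinct.

z, t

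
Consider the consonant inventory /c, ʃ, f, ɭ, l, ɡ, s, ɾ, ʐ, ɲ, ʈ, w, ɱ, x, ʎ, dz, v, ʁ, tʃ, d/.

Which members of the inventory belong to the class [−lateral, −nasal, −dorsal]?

Eliminate segments failing any feature: /c, ɡ, w, x, ʁ/ are [+dorsal]; /ɭ, l, ʎ/ are [+lateral]; /ɲ, ɱ/ are [+nasal]. The remaining /ʃ, f, s, ɾ, ʐ, ʈ, dz, v, tʃ, d/ satisfy [−lateral], [−nasal], [−dorsal].

ʃ, f, s, ɾ, ʐ, ʈ, dz, v, tʃ, d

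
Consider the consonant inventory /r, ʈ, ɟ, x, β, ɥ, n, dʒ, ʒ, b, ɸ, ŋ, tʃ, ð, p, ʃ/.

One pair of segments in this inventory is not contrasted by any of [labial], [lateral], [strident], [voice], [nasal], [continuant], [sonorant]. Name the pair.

n, ŋ

On the given features, /n/ and /ŋ/ have an identical profile: [−labial], [−lateral], [−strident], [+voice], [+nasal], [−continuant], [+sonorant]. No other two segments in the inventory coincide on all 7 features. (They do differ in [coronal] and [dorsal], which are not among the given features.)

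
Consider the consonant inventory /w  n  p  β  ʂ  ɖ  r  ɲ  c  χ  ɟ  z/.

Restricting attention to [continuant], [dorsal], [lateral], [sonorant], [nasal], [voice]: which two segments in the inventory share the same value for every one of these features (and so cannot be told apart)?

z, β

On the given features, /z/ and /β/ have an identical profile: [+continuant], [−dorsal], [−lateral], [−sonorant], [−nasal], [+voice]. No other two segments in the inventory coincide on all 6 features. (They do differ in [strident], [labial] and [coronal], which are not among the given features.)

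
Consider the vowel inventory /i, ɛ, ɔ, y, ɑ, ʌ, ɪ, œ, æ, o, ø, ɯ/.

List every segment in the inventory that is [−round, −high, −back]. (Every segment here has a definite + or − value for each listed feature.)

ɛ, æ

Among the inventory, the [−round] segments are /i, ɛ, ɑ, ʌ, ɪ, æ, ɯ/.
Intersecting with [−high] gives /ɛ, ɑ, ʌ, æ/.
Among these, [−back] leaves /ɛ, æ/.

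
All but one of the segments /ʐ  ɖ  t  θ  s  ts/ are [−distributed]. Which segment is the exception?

θ

Every segment except /θ/ is [−distributed]. /θ/ (voiceless dental fricative) is [+distributed], so it is the exception.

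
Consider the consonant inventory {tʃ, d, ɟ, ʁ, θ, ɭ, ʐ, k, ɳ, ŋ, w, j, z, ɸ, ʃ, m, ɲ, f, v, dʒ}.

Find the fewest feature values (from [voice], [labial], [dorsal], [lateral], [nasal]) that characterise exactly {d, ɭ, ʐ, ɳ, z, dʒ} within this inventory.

[+voice, −labial, −dorsal]

/d, ɭ, ʐ, ɳ, z, dʒ/ are all [+voice], [−labial], [−dorsal], and no other segment in the inventory matches all three values. Dropping any one of them over-generates: [−labial, −dorsal] alone would also admit /tʃ, θ, ʃ/; [+voice, −dorsal] alone would also admit /m, v/; [+voice, −labial] alone would also admit /ɟ, ʁ, ŋ, j, …/. No other combination of two listed features picks out exactly this set either, so fewer than three features will not do.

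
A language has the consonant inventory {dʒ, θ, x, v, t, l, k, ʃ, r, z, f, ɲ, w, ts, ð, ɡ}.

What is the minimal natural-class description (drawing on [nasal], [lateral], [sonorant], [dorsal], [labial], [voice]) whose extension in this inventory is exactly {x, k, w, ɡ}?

[-nasal, +dorsal]

The class [-nasal], [+dorsal] has exactly /x, k, w, ɡ/ as its extension in this inventory. No smaller conjunction from the listed features achieves this: [+dorsal] alone would also admit /ɲ/; [-nasal] alone would also admit /dʒ, θ, v, t, …/; and checking the remaining single features turns up none with this extension.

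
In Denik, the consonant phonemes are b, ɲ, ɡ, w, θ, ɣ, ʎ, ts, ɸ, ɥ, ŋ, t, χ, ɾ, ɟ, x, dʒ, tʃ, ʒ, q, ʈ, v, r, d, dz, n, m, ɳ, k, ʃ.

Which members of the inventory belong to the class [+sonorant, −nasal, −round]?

Eliminate segments failing any feature: /b, ɡ, θ, ɣ, ts, ɸ, t, χ, ɟ, x, dʒ, tʃ, ʒ, q, ʈ, v, d, dz, k, ʃ/ are [−sonorant]; /ɲ, ŋ, n, m, ɳ/ are [+nasal]; /w, ɥ/ are [+round]. The remaining /ʎ, ɾ, r/ satisfy [+sonorant], [−nasal], [−round].

ʎ, ɾ, r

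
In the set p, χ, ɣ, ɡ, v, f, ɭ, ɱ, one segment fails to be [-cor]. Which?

ɭ

/ɭ/ is the retroflex lateral approximant, which is [+coronal]; the rest — /v, ɣ, ɡ, χ, p, f, ɱ/ — are [-coronal].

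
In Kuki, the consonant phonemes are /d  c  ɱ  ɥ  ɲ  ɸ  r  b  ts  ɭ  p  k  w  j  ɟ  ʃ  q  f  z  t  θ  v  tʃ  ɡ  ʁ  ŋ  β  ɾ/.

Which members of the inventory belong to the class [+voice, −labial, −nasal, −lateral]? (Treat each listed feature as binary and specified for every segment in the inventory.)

Eliminate segments failing any feature: /c, ɸ, ts, p, k, ʃ, q, f, t, θ, tʃ/ are [−voice]; /ɱ, ɥ, b, w, v, β/ are [+labial]; /ɲ, ŋ/ are [+nasal]; /ɭ/ is [+lateral]. The remaining /d, r, j, ɟ, z, ɡ, ʁ, ɾ/ satisfy [+voice], [−labial], [−nasal], [−lateral].

d, r, j, ɟ, z, ɡ, ʁ, ɾ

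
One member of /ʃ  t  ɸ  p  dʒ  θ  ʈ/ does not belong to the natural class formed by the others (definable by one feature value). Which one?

The remaining segments after removing /dʒ/ share [−voice]; /dʒ/ (voiced postalveolar affricate) is [+voice]. For every other candidate removal, the leftover set fails to share any single feature value that the removed segment lacks.

dʒ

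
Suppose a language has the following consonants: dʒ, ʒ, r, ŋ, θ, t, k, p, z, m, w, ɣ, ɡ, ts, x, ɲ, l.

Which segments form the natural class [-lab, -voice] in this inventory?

Checking each segment against [-labial], [-voice]: /θ/ (voiceless dental fricative), /t/ (voiceless alveolar stop), /k/ (voiceless velar stop), /ts/ (voiceless alveolar affricate), /x/ (voiceless velar fricative) satisfy every feature; every other segment in the inventory fails at least one.

θ, t, k, ts, x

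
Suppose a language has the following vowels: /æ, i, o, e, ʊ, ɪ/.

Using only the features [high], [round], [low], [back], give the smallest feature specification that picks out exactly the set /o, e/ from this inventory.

/o, e/ are all [-high], [-low], and no other segment in the inventory matches both values. Dropping any one of them over-generates: [-low] alone would also admit /i, ʊ, ɪ/; [-high] alone would also admit /æ/. No other single listed feature picks out exactly this set either, so fewer than two features will not do.

[-high, -low]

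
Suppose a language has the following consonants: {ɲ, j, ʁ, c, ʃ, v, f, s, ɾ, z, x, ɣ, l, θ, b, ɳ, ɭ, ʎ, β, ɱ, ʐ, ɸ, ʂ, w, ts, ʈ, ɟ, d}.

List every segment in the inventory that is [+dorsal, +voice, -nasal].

First, the [+dorsal] segments are /ɲ, j, ʁ, c, x, ɣ, ʎ, w, ɟ/.
Intersecting with [+voice] gives /ɲ, j, ʁ, ɣ, ʎ, w, ɟ/.
Among these, [-nasal] leaves /j, ʁ, ɣ, ʎ, w, ɟ/.

j, ʁ, ɣ, ʎ, w, ɟ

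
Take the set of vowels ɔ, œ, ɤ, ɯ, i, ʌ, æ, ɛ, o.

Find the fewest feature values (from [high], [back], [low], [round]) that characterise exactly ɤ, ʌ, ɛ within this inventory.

[−high, −low, −round]

/ɤ, ʌ, ɛ/ are all [−high], [−low], [−round], and no other segment in the inventory matches all three values. Dropping any one of them over-generates: [−low, −round] alone would also admit /ɯ, i/; [−high, −round] alone would also admit /æ/; [−high, −low] alone would also admit /ɔ, œ, o/. No other combination of two listed features picks out exactly this set either, so fewer than three features will not do.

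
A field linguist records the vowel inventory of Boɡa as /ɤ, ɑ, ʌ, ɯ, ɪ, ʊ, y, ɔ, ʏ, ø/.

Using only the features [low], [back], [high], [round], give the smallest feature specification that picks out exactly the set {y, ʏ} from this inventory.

[+high, −back, +round]

Every target segment is [+high], [−back], [+round]; each remaining inventory member fails at least one of these. Each conjunct is needed — [−back, +round] alone would also admit /ø/; [+high, +round] alone would also admit /ʊ/; [+high, −back] alone would also admit /ɪ/ — and no other combination of two listed features has exactly this extension, so three is the minimum.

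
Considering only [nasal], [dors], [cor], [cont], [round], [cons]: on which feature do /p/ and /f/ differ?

[continuant]

/p/ (voiceless bilabial stop) and /f/ (voiceless labiodental fricative) agree on [−nasal], [−dorsal], [−coronal], [−round], [+consonantal]. They differ on [continuant] (/p/ [−], /f/ [+]).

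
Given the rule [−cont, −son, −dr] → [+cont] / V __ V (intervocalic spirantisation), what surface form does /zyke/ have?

Only /k/ occurs between two vowels (/y/ __ /e/) and matches the structural description. It is a voiceless velar stop, so [−cont, −son, −dr] holds; changing it to [+continuant] with all other features held fixed yields /x/ (voiceless velar fricative). No other segment meets both the structural description and the environment, so the output is [zyxe].

[zyxe]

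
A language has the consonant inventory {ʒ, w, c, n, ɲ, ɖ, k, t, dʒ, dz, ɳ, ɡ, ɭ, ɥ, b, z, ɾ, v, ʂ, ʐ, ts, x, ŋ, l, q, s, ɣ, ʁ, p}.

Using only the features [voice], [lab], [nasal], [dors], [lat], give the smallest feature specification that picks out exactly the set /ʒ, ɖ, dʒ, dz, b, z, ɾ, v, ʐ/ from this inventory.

[+voice, -nasal, -lat, -dors]

Every target segment is [+voice], [-nasal], [-lateral], [-dorsal]; each remaining inventory member fails at least one of these. Each conjunct is needed — [-nasal, -lateral, -dorsal] alone would also admit /t, ʂ, ts, s, …/; [+voice, -lateral, -dorsal] alone would also admit /n, ɳ/; [+voice, -nasal, -dorsal] alone would also admit /ɭ, l/; [+voice, -nasal, -lateral] alone would also admit /w, ɡ, ɥ, ɣ, …/ — and no other combination of three listed features has exactly this extension, so four is the minimum.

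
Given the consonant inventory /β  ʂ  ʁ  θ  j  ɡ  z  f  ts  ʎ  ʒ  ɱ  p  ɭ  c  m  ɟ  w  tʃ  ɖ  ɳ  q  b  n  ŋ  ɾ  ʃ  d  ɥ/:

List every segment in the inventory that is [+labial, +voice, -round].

β, ɱ, m, b

First, the [+labial] segments are /β, f, ɱ, p, m, w, b, ɥ/.
Then [+voice] gives /β, ɱ, m, w, b, ɥ/.
Intersecting with [-round] leaves /β, ɱ, m, b/.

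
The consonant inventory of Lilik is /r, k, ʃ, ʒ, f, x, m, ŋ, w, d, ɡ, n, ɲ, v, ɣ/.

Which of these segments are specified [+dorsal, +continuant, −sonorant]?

x, ɣ

Eliminate segments failing any feature: /r, ʃ, ʒ, f, m, d, n, v/ are [−dorsal]; /k, ŋ, ɡ, ɲ/ are [−continuant]; /w/ is [+sonorant]. The remaining /x, ɣ/ satisfy [+dorsal], [+continuant], [−sonorant].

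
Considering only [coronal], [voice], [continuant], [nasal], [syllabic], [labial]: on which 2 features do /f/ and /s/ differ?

The two segments share [−voice], [+continuant], [−nasal], [−syllabic]. The only features from the list on which they differ: /f/ is [+labial] while /s/ is [−labial]; /f/ is [−coronal] while /s/ is [+coronal].

[labial], [coronal]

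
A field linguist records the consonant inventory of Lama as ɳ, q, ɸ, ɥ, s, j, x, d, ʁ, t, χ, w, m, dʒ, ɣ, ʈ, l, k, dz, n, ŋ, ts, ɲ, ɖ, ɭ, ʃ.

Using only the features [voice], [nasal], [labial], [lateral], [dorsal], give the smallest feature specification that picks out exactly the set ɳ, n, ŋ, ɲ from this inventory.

/ɳ, n, ŋ, ɲ/ are all [+nasal], [−labial], and no other segment in the inventory matches both values. Dropping any one of them over-generates: [−labial] alone would also admit /q, s, j, x, …/; [+nasal] alone would also admit /m/. No other single listed feature picks out exactly this set either, so fewer than two features will not do.

[+nasal, −labial]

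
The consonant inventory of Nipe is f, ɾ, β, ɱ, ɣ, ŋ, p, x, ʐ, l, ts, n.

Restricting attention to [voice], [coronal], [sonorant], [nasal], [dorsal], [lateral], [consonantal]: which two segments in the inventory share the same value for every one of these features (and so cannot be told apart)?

/f/ (voiceless labiodental fricative) and /p/ (voiceless bilabial stop) are both [-voice], [-coronal], [-sonorant], [-nasal], [-dorsal], [-lateral], [+consonantal], so none of the listed features separates them. (They do differ in [continuant], which is not among the given features.) Every other pair in the inventory differs on at least one listed feature.

f, p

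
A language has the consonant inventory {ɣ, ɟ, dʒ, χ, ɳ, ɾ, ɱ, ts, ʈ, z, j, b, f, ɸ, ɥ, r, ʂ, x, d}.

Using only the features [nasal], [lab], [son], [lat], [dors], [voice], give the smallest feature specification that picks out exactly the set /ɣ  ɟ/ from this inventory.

[−son, +voice, +dors]

/ɣ, ɟ/ are all [−sonorant], [+voice], [+dorsal], and no other segment in the inventory matches all three values. Dropping any one of them over-generates: [+voice, +dorsal] alone would also admit /j, ɥ/; [−sonorant, +dorsal] alone would also admit /χ, x/; [−sonorant, +voice] alone would also admit /dʒ, z, b, d/. No other combination of two listed features picks out exactly this set either, so fewer than three features will not do.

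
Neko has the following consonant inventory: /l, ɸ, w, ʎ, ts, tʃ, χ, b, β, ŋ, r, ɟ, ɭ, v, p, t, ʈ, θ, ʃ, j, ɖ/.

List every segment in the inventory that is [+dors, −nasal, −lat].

w, χ, ɟ, j

First, the [+dorsal] segments are /w, ʎ, χ, ŋ, ɟ, j/.
Intersecting with [−nasal] gives /w, ʎ, χ, ɟ, j/.
Intersecting with [−lateral] leaves /w, χ, ɟ, j/.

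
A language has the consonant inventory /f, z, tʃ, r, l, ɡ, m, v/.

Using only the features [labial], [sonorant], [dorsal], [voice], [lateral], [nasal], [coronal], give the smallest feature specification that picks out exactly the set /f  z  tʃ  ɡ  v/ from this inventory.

The target set is precisely the extension of [-sonorant] in this inventory.

[-sonorant]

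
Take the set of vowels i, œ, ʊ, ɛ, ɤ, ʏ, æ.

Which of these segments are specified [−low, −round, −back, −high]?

Checking each segment against [−low], [−round], [−back], [−high]: /ɛ/ (mid front unrounded lax vowel) satisfies every feature; every other segment in the inventory fails at least one.

ɛ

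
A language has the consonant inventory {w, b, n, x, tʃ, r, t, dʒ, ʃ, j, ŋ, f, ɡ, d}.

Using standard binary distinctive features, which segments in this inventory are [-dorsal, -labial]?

The [-dorsal] segments are /b, n, tʃ, r, t, dʒ, ʃ, f, d/.
Then [-labial] leaves /n, tʃ, r, t, dʒ, ʃ, d/.

n, tʃ, r, t, dʒ, ʃ, d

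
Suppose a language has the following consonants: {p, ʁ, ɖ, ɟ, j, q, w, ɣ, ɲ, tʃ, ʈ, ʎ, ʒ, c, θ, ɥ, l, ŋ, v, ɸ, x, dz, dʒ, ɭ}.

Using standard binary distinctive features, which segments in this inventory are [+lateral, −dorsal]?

First, the [+lateral] segments are /ʎ, l, ɭ/.
Among these, [−dorsal] leaves /l, ɭ/.

l, ɭ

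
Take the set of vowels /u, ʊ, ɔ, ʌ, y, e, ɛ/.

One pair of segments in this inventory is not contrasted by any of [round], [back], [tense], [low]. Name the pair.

ɔ, ʊ

/ɔ/ (mid back rounded lax vowel) and /ʊ/ (high back rounded lax vowel) are both [+round], [+back], [−tense], [−low], so none of the listed features separates them. (They do differ in [high], which is not among the given features.) Every other pair in the inventory differs on at least one listed feature.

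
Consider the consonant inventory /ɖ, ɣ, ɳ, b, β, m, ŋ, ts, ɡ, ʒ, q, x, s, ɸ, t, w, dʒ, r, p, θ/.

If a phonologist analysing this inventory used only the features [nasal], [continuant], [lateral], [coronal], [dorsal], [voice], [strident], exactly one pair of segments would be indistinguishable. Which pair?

ɣ, w

/ɣ/ (voiced velar fricative) and /w/ (labial-velar glide) are both [−nasal], [+continuant], [−lateral], [−coronal], [+dorsal], [+voice], [−strident], so none of the listed features separates them. (They do differ in [sonorant], [labial] and [round], which are not among the given features.) Every other pair in the inventory differs on at least one listed feature.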